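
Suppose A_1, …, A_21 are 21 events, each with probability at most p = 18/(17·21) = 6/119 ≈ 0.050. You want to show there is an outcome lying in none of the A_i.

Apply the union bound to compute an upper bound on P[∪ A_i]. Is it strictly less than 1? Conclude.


Union bound: P[∪_{i=1}^{21} A_i] ≤ Σ_i P[A_i] ≤ 21·p = 21·(6/119) = 18/17.
Numerically: 18/17 ≈ 1.059.
Is 18/17 < 1? NO.
Since the bound 18/17 is ≥ 1, the union bound is uninformative here; it does NOT by itself certify existence.

21·p = 18/17 ≈ 1.059; existence NOT certified by the union bound.


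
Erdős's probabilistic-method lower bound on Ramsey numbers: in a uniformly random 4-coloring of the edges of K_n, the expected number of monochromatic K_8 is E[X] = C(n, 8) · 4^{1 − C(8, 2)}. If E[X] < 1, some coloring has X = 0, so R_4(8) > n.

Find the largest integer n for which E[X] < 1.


We need C(n, 8) · 4^{1 − 28} < 1, i.e. C(n, 8) < 4^{28 − 1} = 18014398509481984.
Check values of n near the boundary:
  n = 406: C(406, 8) = 17082453897995850; 17082453897995850 < 18014398509481984? YES
  n = 407: C(407, 8) = 17424959239309050; 17424959239309050 < 18014398509481984? YES
  n = 408: C(408, 8) = 17773458424095231; 17773458424095231 < 18014398509481984? YES
  n = 409: C(409, 8) = 18128041135797879; 18128041135797879 < 18014398509481984? NO
  n = 410: C(410, 8) = 18488798173326195; 18488798173326195 < 18014398509481984? NO
  n = 411: C(411, 8) = 18855821462126715; 18855821462126715 < 18014398509481984? NO
The largest n with C(n, 8) < 18014398509481984 is n = 408 (where E[X] = 17773458424095231/18014398509481984 ≈ 0.986625). Hence R_4(8) > 408, i.e. R_4(8) ≥ 409.

Largest n = 408; hence R_4(8) > 408.


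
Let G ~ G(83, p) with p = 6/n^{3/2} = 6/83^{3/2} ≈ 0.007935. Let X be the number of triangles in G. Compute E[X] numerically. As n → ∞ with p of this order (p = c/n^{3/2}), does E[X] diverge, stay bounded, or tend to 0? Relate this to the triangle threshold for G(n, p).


Number of potential triangles: C(83, 3) = 91881.
Each occurs with probability p³ ≈ (0.007935)³ ≈ 4.995769e-07.
By linearity: E[X] = C(83, 3)·p³ ≈ 91881 · 4.995769e-07 ≈ 0.0459.
Since α = 3/2 > 1, p = c/n^{3/2} = o(1/n) is below the triangle threshold p ~ 1/n. Asymptotically E[X] ~ (c³/6)·n^{3(1−α)} = (6³/6)·n^{-1.5} → 0, so by Markov's inequality G has no triangles w.h.p.

E[X] ≈ 0.0459; in regime p = Θ(1/n^{3/2}) E[X] tends to 0 (below the triangle threshold p ~ 1/n).


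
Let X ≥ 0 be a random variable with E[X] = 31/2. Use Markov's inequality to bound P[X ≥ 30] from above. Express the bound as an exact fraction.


μ = E[X] = 31/2, a = 30.
Markov: P[X ≥ 30] ≤ μ/a = (31/2)/30 = 31/60.
Numerically: ≈ 0.517.
(Since a = 30 > μ = 15.500, the bound 31/60 is < 1 and informative.)

P[X ≥ 30] ≤ 31/60 ≈ 0.517.


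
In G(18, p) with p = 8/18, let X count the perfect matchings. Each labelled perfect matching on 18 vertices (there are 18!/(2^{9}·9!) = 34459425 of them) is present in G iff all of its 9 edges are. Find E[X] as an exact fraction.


K_18 has 18!/(2^{9}·9!) = 34459425 labelled perfect matchings.
For each such perfect matching H, let X_H = 1 if all 9 edges of H are present in G. Then P[X_H = 1] = p^{9} = (4/9)^{9} = 262144/387420489.
By linearity of expectation: E[X] = Σ_H E[X_H] = 34459425 · p^{9} = 34459425 · 262144/387420489 = 111522611200/4782969.
Numerically: E[X] ≈ 2.332e+04.

E[X] = 34459425 · (4/9)^{9} = 111522611200/4782969 ≈ 2.332e+04.


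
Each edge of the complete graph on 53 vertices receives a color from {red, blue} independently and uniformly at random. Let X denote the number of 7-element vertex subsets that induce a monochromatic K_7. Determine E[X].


Let X = Σ_S X_S over the C(53, 7) = 154143080 subsets S of size 7, where X_S = 1 if the K_7 on S is monochromatic.
For a fixed S, the K_7 on S has C(7, 2) = 21 edges. P[all 21 edges red] = (1/2)^21, and likewise for blue, so P[monochromatic] = 2·(1/2)^21 = 2^{1 − 21} = 1/1048576.
By linearity: E[X] = C(53, 7) · 2^{1 − 21} = 154143080 · 1/1048576 = 19267885/131072.
Numerically: E[X] ≈ 147.002.

E[X] = C(53,7)·2^(1−C(7,2)) = 19267885/131072 ≈ 147.002.


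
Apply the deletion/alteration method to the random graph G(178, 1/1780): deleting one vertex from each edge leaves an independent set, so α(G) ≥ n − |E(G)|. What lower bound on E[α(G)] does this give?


E[|E(G)|] = C(178, 2)·p = 15753 · (1/1780) = 177/20.
E[α(G)] ≥ n − E[|E(G)|] = 178 − 177/20 = 3383/20.
Numerically: ≈ 169.150000.
(This is only a lower bound; the true E[α(G)] may be larger.)

E[α(G)] ≥ 3383/20 ≈ 169.150000.


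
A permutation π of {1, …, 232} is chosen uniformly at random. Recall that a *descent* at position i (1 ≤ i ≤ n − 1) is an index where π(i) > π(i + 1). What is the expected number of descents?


Write X = Σ X_I over i = 1, …, 231, with X_I the indicator of one descent.
There are 231 indicators.
For each fixed i, the pair (π(i), π(i+1)) is a uniformly random ordered pair of distinct values from {1, …, 232}; by symmetry P[π(i) > π(i+1)] = 1/2.
By linearity: E[X] = 231 · (1/2) = (232 − 1) · (1/2) = 231/2 ≈ 115.500.

E[X] = 231/2 = 115.500.


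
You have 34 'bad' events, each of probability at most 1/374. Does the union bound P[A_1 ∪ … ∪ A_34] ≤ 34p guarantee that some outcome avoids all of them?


Union bound: P[∪_{i=1}^{34} A_i] ≤ Σ_i P[A_i] ≤ 34·p = 34·(1/374) = 1/11.
Numerically: 1/11 ≈ 0.0909091.
Is 1/11 < 1? YES.
Since P[∪ A_i] ≤ 1/11 < 1, the complement has P[∩ A_i^c] ≥ 1 − 1/11 = 10/11 > 0, so some outcome avoids every A_i.

34·p = 1/11 ≈ 0.0909091; existence CERTIFIED by the union bound.


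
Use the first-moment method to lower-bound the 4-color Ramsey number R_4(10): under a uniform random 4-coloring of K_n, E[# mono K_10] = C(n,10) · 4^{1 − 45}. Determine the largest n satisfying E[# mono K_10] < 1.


We need C(n, 10) · 4^{1 − 45} < 1, i.e. C(n, 10) < 4^{45 − 1} = 309485009821345068724781056.
Check values of n near the boundary:
  n = 2019: C(2019, 10) = 303322949179835278009229628; 303322949179835278009229628 < 309485009821345068724781056? YES
  n = 2020: C(2020, 10) = 304832018578739931133653656; 304832018578739931133653656 < 309485009821345068724781056? YES
  n = 2021: C(2021, 10) = 306347841644770462864800616; 306347841644770462864800616 < 309485009821345068724781056? YES
  n = 2022: C(2022, 10) = 307870445231474093395937796; 307870445231474093395937796 < 309485009821345068724781056? YES
  n = 2023: C(2023, 10) = 309399856285778485315440716; 309399856285778485315440716 < 309485009821345068724781056? YES
  n = 2024: C(2024, 10) = 310936101848269937576192656; 310936101848269937576192656 < 309485009821345068724781056? NO
  n = 2025: C(2025, 10) = 312479209053472269772600560; 312479209053472269772600560 < 309485009821345068724781056? NO
  n = 2026: C(2026, 10) = 314029205130126398094885285; 314029205130126398094885285 < 309485009821345068724781056? NO
The largest n with C(n, 10) < 309485009821345068724781056 is n = 2023 (where E[X] = 77349964071444621328860179/77371252455336267181195264 ≈ 0.99972). Hence R_4(10) > 2023, i.e. R_4(10) ≥ 2024.

Largest n = 2023; hence R_4(10) > 2023.


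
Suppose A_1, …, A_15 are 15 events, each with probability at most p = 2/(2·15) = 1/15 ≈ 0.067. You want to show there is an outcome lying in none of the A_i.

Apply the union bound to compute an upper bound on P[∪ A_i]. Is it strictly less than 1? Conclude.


Union bound: P[∪_{i=1}^{15} A_i] ≤ Σ_i P[A_i] ≤ 15·p = 15·(1/15) = 1.
Numerically: 1 ≈ 1.000.
Is 1 < 1? NO.
Since the bound 1 is ≥ 1, the union bound is uninformative here; it does NOT by itself certify existence.

15·p = 1 ≈ 1.000; existence NOT certified by the union bound.


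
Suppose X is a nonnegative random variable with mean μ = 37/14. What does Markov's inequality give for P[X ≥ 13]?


μ = E[X] = 37/14, a = 13.
Markov: P[X ≥ 13] ≤ μ/a = (37/14)/13 = 37/182.
Numerically: ≈ 0.203297.
(Since a = 13 > μ = 2.642857, the bound 37/182 is < 1 and informative.)

P[X ≥ 13] ≤ 37/182 ≈ 0.203297.


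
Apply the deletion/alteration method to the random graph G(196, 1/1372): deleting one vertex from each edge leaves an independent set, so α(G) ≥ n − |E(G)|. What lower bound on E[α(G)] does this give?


E[|E(G)|] = C(196, 2)·p = 19110 · (1/1372) = 195/14.
E[α(G)] ≥ n − E[|E(G)|] = 196 − 195/14 = 2549/14.
Numerically: ≈ 182.0714.
(This is only a lower bound; the true E[α(G)] may be larger.)

E[α(G)] ≥ 2549/14 ≈ 182.0714.


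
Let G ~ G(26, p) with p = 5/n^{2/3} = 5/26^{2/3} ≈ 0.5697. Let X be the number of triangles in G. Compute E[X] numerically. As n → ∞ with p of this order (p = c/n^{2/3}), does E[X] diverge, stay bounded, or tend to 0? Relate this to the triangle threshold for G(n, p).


Number of potential triangles: C(26, 3) = 2600.
Each occurs with probability p³ ≈ (0.5697)³ ≈ 1.849112e-01.
By linearity: E[X] = C(26, 3)·p³ ≈ 2600 · 1.849112e-01 ≈ 480.7692.
Since α = 2/3 < 1, p = c/n^{2/3} ≫ 1/n is above the triangle threshold p ~ 1/n. Asymptotically E[X] ~ (c³/6)·n^{3(1−α)} = (5³/6)·n^{1} → ∞; triangles are abundant w.h.p.

E[X] ≈ 480.7692; in regime p = Θ(1/n^{2/3}) E[X] diverges (above the triangle threshold p ~ 1/n).


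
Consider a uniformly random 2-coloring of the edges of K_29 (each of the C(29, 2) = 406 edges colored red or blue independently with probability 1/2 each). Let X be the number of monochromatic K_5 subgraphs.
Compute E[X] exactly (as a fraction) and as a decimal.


Let X = Σ_S X_S over the C(29, 5) = 118755 subsets S of size 5, where X_S = 1 if the K_5 on S is monochromatic.
For a fixed S, the K_5 on S has C(5, 2) = 10 edges. P[all 10 edges red] = (1/2)^10, and likewise for blue, so P[monochromatic] = 2·(1/2)^10 = 2^{1 − 10} = 1/512.
By linearity of expectation: E[X] = C(29, 5) · 2^{1 − 10} = 118755 · 1/512 = 118755/512.
Numerically: E[X] ≈ 231.9434.

E[X] = C(29,5)·2^(1−C(5,2)) = 118755/512 ≈ 231.9434.


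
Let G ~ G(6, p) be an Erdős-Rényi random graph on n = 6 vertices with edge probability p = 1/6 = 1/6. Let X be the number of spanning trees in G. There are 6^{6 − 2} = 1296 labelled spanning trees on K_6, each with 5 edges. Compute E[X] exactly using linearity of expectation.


K_6 has 6^{6 − 2} = 1296 labelled spanning trees.
For each such spanning tree H, let X_H = 1 if all 5 edges of H are present in G. Then P[X_H = 1] = p^{5} = (1/6)^{5} = 1/7776.
Summing the indicators: E[X] = Σ_H E[X_H] = 1296 · p^{5} = 1296 · 1/7776 = 1/6.
Numerically: E[X] ≈ 0.1667.

E[X] = 1296 · (1/6)^{5} = 1/6 ≈ 0.1667.


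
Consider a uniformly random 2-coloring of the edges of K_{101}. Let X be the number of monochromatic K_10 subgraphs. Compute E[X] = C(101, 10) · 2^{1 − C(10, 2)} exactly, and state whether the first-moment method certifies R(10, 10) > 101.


E[X] = C(101, 10) · 2^{1 − 45} = 19212541264840 · 2^{−44} = 19212541264840/17592186044416.
As a reduced fraction: E[X] = 2401567658105/2199023255552 ≈ 1.0921065.
Is E[X] < 1? NO.
Since E[X] ≥ 1, the first-moment bound is inconclusive at n = 101; it does NOT by itself certify R(10, 10) > 101.

E[X] = 2401567658105/2199023255552 ≈ 1.0921065; E[X] ≥ 1; first-moment method inconclusive here.


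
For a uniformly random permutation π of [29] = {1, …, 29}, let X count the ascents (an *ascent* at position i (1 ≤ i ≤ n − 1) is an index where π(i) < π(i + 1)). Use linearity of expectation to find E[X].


Write X = Σ X_I over i = 1, …, 28, with X_I the indicator of one ascent.
There are 28 indicators.
For each fixed i, the pair (π(i), π(i+1)) is a uniformly random ordered pair of distinct values from {1, …, 29}; by symmetry P[π(i) < π(i+1)] = 1/2.
By linearity: E[X] = 28 · (1/2) = (29 − 1) · (1/2) = 14 ≈ 14.00000.

E[X] = 14 = 14.00000.


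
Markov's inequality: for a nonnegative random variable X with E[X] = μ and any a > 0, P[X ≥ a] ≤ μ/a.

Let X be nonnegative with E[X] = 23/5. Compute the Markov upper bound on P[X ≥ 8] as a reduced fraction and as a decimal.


μ = E[X] = 23/5, a = 8.
Markov: P[X ≥ 8] ≤ μ/a = (23/5)/8 = 23/40.
Numerically: ≈ 0.575000.
(Since a = 8 > μ = 4.600000, the bound 23/40 is < 1 and informative.)

P[X ≥ 8] ≤ 23/40 ≈ 0.575000.


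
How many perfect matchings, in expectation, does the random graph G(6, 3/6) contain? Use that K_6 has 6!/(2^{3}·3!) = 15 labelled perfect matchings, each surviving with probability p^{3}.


K_6 has 6!/(2^{3}·3!) = 15 labelled perfect matchings.
For each such perfect matching H, let X_H = 1 if all 3 edges of H are present in G. Then P[X_H = 1] = p^{3} = (1/2)^{3} = 1/8.
By linearity of expectation: E[X] = Σ_H E[X_H] = 15 · p^{3} = 15 · 1/8 = 15/8.
Numerically: E[X] ≈ 1.875.

E[X] = 15 · (1/2)^{3} = 15/8 ≈ 1.875.


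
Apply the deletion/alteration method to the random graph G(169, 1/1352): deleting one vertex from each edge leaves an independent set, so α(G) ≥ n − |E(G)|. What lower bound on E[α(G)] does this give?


E[|E(G)|] = C(169, 2)·p = 14196 · (1/1352) = 21/2.
E[α(G)] ≥ n − E[|E(G)|] = 169 − 21/2 = 317/2.
Numerically: ≈ 158.500000.
(This is only a lower bound; the true E[α(G)] may be larger.)

E[α(G)] ≥ 317/2 ≈ 158.500000.


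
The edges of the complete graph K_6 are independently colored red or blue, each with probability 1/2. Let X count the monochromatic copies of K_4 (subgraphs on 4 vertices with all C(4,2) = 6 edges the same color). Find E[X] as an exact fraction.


Let X = Σ_S X_S over the C(6, 4) = 15 subsets S of size 4, where X_S = 1 if the K_4 on S is monochromatic.
For a fixed S, the K_4 on S has C(4, 2) = 6 edges. P[all 6 edges red] = (1/2)^6, and likewise for blue, so P[monochromatic] = 2·(1/2)^6 = 2^{1 − 6} = 1/32.
By linearity: E[X] = C(6, 4) · 2^{1 − 6} = 15 · 1/32 = 15/32.
Numerically: E[X] ≈ 0.468750.

E[X] = C(6,4)·2^(1−C(4,2)) = 15/32 ≈ 0.468750.


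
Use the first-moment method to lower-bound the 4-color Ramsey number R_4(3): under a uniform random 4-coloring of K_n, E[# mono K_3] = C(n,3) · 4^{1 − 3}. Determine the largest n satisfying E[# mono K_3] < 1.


We need C(n, 3) · 4^{1 − 3} < 1, i.e. C(n, 3) < 4^{3 − 1} = 16.
Check values of n near the boundary:
  n = 3: C(3, 3) = 1; 1 < 16? YES
  n = 4: C(4, 3) = 4; 4 < 16? YES
  n = 5: C(5, 3) = 10; 10 < 16? YES
  n = 6: C(6, 3) = 20; 20 < 16? NO
  n = 7: C(7, 3) = 35; 35 < 16? NO
The largest n with C(n, 3) < 16 is n = 5 (where E[X] = 5/8 ≈ 0.625000). Hence R_4(3) > 5, i.e. R_4(3) ≥ 6.

Largest n = 5; hence R_4(3) > 5.


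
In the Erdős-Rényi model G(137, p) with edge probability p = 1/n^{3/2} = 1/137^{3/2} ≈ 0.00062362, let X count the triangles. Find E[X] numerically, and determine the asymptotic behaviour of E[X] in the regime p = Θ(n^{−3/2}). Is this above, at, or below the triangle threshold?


Number of potential triangles: C(137, 3) = 419220.
Each occurs with probability p³ ≈ (0.00062362)³ ≈ 2.4252552e-10.
By linearity: E[X] = C(137, 3)·p³ ≈ 419220 · 2.4252552e-10 ≈ 0.00010.
Since α = 3/2 > 1, p = c/n^{3/2} = o(1/n) is below the triangle threshold p ~ 1/n. Asymptotically E[X] ~ (c³/6)·n^{3(1−α)} = (1³/6)·n^{-1.5} → 0, so by Markov's inequality G has no triangles w.h.p.

E[X] ≈ 0.00010; in regime p = Θ(1/n^{3/2}) E[X] tends to 0 (below the triangle threshold p ~ 1/n).


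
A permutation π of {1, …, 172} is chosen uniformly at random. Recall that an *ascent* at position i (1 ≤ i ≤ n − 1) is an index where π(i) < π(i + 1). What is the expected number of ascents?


Write X = Σ X_I over i = 1, …, 171, with X_I the indicator of one ascent.
There are 171 indicators.
For each fixed i, the pair (π(i), π(i+1)) is a uniformly random ordered pair of distinct values from {1, …, 172}; by symmetry P[π(i) < π(i+1)] = 1/2.
By linearity: E[X] = 171 · (1/2) = (172 − 1) · (1/2) = 171/2 ≈ 85.5000.

E[X] = 171/2 = 85.5000.


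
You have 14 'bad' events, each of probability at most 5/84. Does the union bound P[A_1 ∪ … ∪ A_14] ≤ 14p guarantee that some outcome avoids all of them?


Union bound: P[∪_{i=1}^{14} A_i] ≤ Σ_i P[A_i] ≤ 14·p = 14·(5/84) = 5/6.
Numerically: 5/6 ≈ 0.833.
Is 5/6 < 1? YES.
Since P[∪ A_i] ≤ 5/6 < 1, the complement has P[∩ A_i^c] ≥ 1 − 5/6 = 1/6 > 0, so some outcome avoids every A_i.

14·p = 5/6 ≈ 0.833; existence CERTIFIED by the union bound.


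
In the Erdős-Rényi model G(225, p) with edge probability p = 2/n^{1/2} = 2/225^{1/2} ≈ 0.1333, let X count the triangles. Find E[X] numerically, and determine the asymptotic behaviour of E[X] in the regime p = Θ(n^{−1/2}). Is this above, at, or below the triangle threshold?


Number of potential triangles: C(225, 3) = 1873200.
Each occurs with probability p³ ≈ (0.1333)³ ≈ 2.370370e-03.
By linearity: E[X] = C(225, 3)·p³ ≈ 1873200 · 2.370370e-03 ≈ 4440.1778.
Since α = 1/2 < 1, p = c/n^{1/2} ≫ 1/n is above the triangle threshold p ~ 1/n. Asymptotically E[X] ~ (c³/6)·n^{3(1−α)} = (2³/6)·n^{1.5} → ∞; triangles are abundant w.h.p.

E[X] ≈ 4440.1778; in regime p = Θ(1/n^{1/2}) E[X] diverges (above the triangle threshold p ~ 1/n).


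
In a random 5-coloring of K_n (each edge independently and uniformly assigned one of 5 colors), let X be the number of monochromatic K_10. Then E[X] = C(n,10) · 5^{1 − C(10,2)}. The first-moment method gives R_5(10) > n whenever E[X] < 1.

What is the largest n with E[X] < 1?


We need C(n, 10) · 5^{1 − 45} < 1, i.e. C(n, 10) < 5^{45 − 1} = 5684341886080801486968994140625.
Check values of n near the boundary:
  n = 5389: C(5389, 10) = 5645340767466558997768874792926; 5645340767466558997768874792926 < 5684341886080801486968994140625? YES
  n = 5390: C(5390, 10) = 5655833965919099070255434039753; 5655833965919099070255434039753 < 5684341886080801486968994140625? YES
  n = 5391: C(5391, 10) = 5666344714787188828795213697883; 5666344714787188828795213697883 < 5684341886080801486968994140625? YES
  n = 5392: C(5392, 10) = 5676873040158402483252283957448; 5676873040158402483252283957448 < 5684341886080801486968994140625? YES
  n = 5393: C(5393, 10) = 5687418968154238267170642278008; 5687418968154238267170642278008 < 5684341886080801486968994140625? NO
The largest n with C(n, 10) < 5684341886080801486968994140625 is n = 5392 (where E[X] = 5676873040158402483252283957448/5684341886080801486968994140625 ≈ 0.9987). Hence R_5(10) > 5392, i.e. R_5(10) ≥ 5393.

Largest n = 5392; hence R_5(10) > 5392.


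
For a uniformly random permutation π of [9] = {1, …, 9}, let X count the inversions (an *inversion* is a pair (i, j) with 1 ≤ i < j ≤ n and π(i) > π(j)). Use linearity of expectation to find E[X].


Write X = Σ X_I over the C(9, 2) = 36 pairs i < j, with X_I the indicator of one inversion.
There are 36 indicators.
For each fixed pair i < j, the values π(i) and π(j) are two distinct elements of {1, …, 9} in uniformly random order; by symmetry P[π(i) > π(j)] = 1/2.
By linearity: E[X] = 36 · (1/2) = C(9, 2) · (1/2) = 36/2 = 18 ≈ 18.0000.

E[X] = 18 = 18.0000.


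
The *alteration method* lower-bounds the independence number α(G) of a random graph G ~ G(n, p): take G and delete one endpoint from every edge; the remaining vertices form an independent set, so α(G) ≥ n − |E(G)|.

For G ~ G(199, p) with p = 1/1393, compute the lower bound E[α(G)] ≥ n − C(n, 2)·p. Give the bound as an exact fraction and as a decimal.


E[|E(G)|] = C(199, 2)·p = 19701 · (1/1393) = 99/7.
E[α(G)] ≥ n − E[|E(G)|] = 199 − 99/7 = 1294/7.
Numerically: ≈ 184.85714.
(This is only a lower bound; the true E[α(G)] may be larger.)

E[α(G)] ≥ 1294/7 ≈ 184.85714.


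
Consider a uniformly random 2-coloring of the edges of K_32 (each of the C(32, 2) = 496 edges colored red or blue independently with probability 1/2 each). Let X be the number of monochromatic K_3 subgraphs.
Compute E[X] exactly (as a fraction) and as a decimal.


Let X = Σ_S X_S over the C(32, 3) = 4960 subsets S of size 3, where X_S = 1 if the K_3 on S is monochromatic.
For a fixed S, the K_3 on S has C(3, 2) = 3 edges. P[all 3 edges red] = (1/2)^3, and likewise for blue, so P[monochromatic] = 2·(1/2)^3 = 2^{1 − 3} = 1/4.
Summing: E[X] = C(32, 3) · 2^{1 − 3} = 4960 · 1/4 = 1240.
Numerically: E[X] ≈ 1240.0000.

E[X] = C(32,3)·2^(1−C(3,2)) = 1240 ≈ 1240.0000.


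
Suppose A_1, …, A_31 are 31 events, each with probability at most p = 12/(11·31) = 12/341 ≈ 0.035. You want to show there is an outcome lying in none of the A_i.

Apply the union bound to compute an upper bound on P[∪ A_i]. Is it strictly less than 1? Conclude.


Union bound: P[∪_{i=1}^{31} A_i] ≤ Σ_i P[A_i] ≤ 31·p = 31·(12/341) = 12/11.
Numerically: 12/11 ≈ 1.091.
Is 12/11 < 1? NO.
Since the bound 12/11 is ≥ 1, the union bound is uninformative here; it does NOT by itself certify existence.

31·p = 12/11 ≈ 1.091; existence NOT certified by the union bound.


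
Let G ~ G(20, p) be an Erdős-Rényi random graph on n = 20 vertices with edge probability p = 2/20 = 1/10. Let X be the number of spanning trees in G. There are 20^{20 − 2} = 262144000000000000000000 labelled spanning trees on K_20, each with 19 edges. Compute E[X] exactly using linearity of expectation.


K_20 has 20^{20 − 2} = 262144000000000000000000 labelled spanning trees.
For each such spanning tree H, let X_H = 1 if all 19 edges of H are present in G. Then P[X_H = 1] = p^{19} = (1/10)^{19} = 1/10000000000000000000.
By linearity of expectation: E[X] = Σ_H E[X_H] = 262144000000000000000000 · p^{19} = 262144000000000000000000 · 1/10000000000000000000 = 131072/5.
Numerically: E[X] ≈ 2.62e+04.

E[X] = 262144000000000000000000 · (1/10)^{19} = 131072/5 ≈ 2.62e+04.


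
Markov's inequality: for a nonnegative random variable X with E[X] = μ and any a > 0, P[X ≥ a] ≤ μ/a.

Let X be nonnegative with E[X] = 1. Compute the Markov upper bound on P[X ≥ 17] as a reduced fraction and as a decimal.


μ = E[X] = 1, a = 17.
Markov: P[X ≥ 17] ≤ μ/a = (1)/17 = 1/17.
Numerically: ≈ 0.059.
(Since a = 17 > μ = 1.000, the bound 1/17 is < 1 and informative.)

P[X ≥ 17] ≤ 1/17 ≈ 0.059.


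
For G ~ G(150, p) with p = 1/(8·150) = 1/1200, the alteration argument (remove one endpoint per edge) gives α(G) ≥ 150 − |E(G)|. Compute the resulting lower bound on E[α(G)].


E[|E(G)|] = C(150, 2)·p = 11175 · (1/1200) = 149/16.
E[α(G)] ≥ n − E[|E(G)|] = 150 − 149/16 = 2251/16.
Numerically: ≈ 140.6875.
(This is only a lower bound; the true E[α(G)] may be larger.)

E[α(G)] ≥ 2251/16 ≈ 140.6875.


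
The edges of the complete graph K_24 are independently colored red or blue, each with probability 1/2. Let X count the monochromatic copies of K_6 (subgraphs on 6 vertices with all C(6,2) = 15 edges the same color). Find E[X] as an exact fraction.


Let X = Σ_S X_S over the C(24, 6) = 134596 subsets S of size 6, where X_S = 1 if the K_6 on S is monochromatic.
For a fixed S, the K_6 on S has C(6, 2) = 15 edges. P[all 15 edges red] = (1/2)^15, and likewise for blue, so P[monochromatic] = 2·(1/2)^15 = 2^{1 − 15} = 1/16384.
Summing: E[X] = C(24, 6) · 2^{1 − 15} = 134596 · 1/16384 = 33649/4096.
Numerically: E[X] ≈ 8.215.

E[X] = C(24,6)·2^(1−C(6,2)) = 33649/4096 ≈ 8.215.


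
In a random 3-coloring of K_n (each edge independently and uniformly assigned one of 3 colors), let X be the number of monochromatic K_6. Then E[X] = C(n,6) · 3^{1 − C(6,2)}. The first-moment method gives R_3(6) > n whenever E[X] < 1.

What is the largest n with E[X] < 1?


We need C(n, 6) · 3^{1 − 15} < 1, i.e. C(n, 6) < 3^{15 − 1} = 4782969.
Check values of n near the boundary:
  n = 40: C(40, 6) = 3838380; 3838380 < 4782969? YES
  n = 41: C(41, 6) = 4496388; 4496388 < 4782969? YES
  n = 42: C(42, 6) = 5245786; 5245786 < 4782969? NO
The largest n with C(n, 6) < 4782969 is n = 41 (where E[X] = 1498796/1594323 ≈ 0.940). Hence R_3(6) > 41, i.e. R_3(6) ≥ 42.

Largest n = 41; hence R_3(6) > 41.


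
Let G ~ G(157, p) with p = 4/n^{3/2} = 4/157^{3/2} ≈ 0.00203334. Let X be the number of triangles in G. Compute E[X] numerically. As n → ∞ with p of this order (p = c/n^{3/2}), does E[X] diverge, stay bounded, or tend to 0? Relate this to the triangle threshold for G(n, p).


Number of potential triangles: C(157, 3) = 632710.
Each occurs with probability p³ ≈ (0.00203334)³ ≈ 8.40681592e-09.
By linearity: E[X] = C(157, 3)·p³ ≈ 632710 · 8.40681592e-09 ≈ 0.005319.
Since α = 3/2 > 1, p = c/n^{3/2} = o(1/n) is below the triangle threshold p ~ 1/n. Asymptotically E[X] ~ (c³/6)·n^{3(1−α)} = (4³/6)·n^{-1.5} → 0, so by Markov's inequality G has no triangles w.h.p.

E[X] ≈ 0.005319; in regime p = Θ(1/n^{3/2}) E[X] tends to 0 (below the triangle threshold p ~ 1/n).


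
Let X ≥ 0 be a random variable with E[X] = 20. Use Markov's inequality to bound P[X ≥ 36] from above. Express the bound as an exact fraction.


μ = E[X] = 20, a = 36.
Markov: P[X ≥ 36] ≤ μ/a = (20)/36 = 5/9.
Numerically: ≈ 0.556.
(Since a = 36 > μ = 20.000, the bound 5/9 is < 1 and informative.)

P[X ≥ 36] ≤ 5/9 ≈ 0.556.


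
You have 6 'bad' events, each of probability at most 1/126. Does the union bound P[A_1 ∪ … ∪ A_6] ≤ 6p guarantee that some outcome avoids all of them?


Union bound: P[∪_{i=1}^{6} A_i] ≤ Σ_i P[A_i] ≤ 6·p = 6·(1/126) = 1/21.
Numerically: 1/21 ≈ 0.048.
Is 1/21 < 1? YES.
Since P[∪ A_i] ≤ 1/21 < 1, the complement has P[∩ A_i^c] ≥ 1 − 1/21 = 20/21 > 0, so some outcome avoids every A_i.

6·p = 1/21 ≈ 0.048; existence CERTIFIED by the union bound.


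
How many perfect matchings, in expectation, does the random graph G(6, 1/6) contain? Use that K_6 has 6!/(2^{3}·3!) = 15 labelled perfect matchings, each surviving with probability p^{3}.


K_6 has 6!/(2^{3}·3!) = 15 labelled perfect matchings.
For each such perfect matching H, let X_H = 1 if all 3 edges of H are present in G. Then P[X_H = 1] = p^{3} = (1/6)^{3} = 1/216.
Summing the indicators: E[X] = Σ_H E[X_H] = 15 · p^{3} = 15 · 1/216 = 5/72.
Numerically: E[X] ≈ 0.0694444.

E[X] = 15 · (1/6)^{3} = 5/72 ≈ 0.0694444.


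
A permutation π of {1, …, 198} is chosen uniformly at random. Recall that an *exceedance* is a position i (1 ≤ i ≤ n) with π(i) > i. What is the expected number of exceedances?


Write X = Σ_{i=1}^{198} X_i, where X_i = 1_{π(i) > i}.
For each fixed i, π(i) is uniform over {1, …, 198} (marginal of a uniform permutation), so P[π(i) > i] = (n − i)/n. Summing: Σ_{i=1}^{198} (n − i)/n = (0 + 1 + … + 197)/198 = 198(198 − 1)/(2·198) = (198 − 1)/2.
Hence E[X] = Σ_{i=1}^{198} (198 − i)/198 = 197/2 ≈ 98.50000.

E[X] = 197/2 = 98.50000.


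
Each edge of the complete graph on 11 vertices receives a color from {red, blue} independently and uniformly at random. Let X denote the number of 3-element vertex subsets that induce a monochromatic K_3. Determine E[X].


Let X = Σ_S X_S over the C(11, 3) = 165 subsets S of size 3, where X_S = 1 if the K_3 on S is monochromatic.
For a fixed S, the K_3 on S has C(3, 2) = 3 edges. P[all 3 edges red] = (1/2)^3, and likewise for blue, so P[monochromatic] = 2·(1/2)^3 = 2^{1 − 3} = 1/4.
By linearity: E[X] = C(11, 3) · 2^{1 − 3} = 165 · 1/4 = 165/4.
Numerically: E[X] ≈ 41.250000.

E[X] = C(11,3)·2^(1−C(3,2)) = 165/4 ≈ 41.250000.


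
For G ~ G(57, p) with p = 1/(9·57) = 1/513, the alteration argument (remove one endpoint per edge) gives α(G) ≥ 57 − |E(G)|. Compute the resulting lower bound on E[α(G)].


E[|E(G)|] = C(57, 2)·p = 1596 · (1/513) = 28/9.
E[α(G)] ≥ n − E[|E(G)|] = 57 − 28/9 = 485/9.
Numerically: ≈ 53.88889.
(This is only a lower bound; the true E[α(G)] may be larger.)

E[α(G)] ≥ 485/9 ≈ 53.88889.


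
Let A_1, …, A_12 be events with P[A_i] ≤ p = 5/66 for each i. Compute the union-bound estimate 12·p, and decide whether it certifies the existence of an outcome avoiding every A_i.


Union bound: P[∪_{i=1}^{12} A_i] ≤ Σ_i P[A_i] ≤ 12·p = 12·(5/66) = 10/11.
Numerically: 10/11 ≈ 0.9090909.
Is 10/11 < 1? YES.
Since P[∪ A_i] ≤ 10/11 < 1, the complement has P[∩ A_i^c] ≥ 1 − 10/11 = 1/11 > 0, so some outcome avoids every A_i.

12·p = 10/11 ≈ 0.9090909; existence CERTIFIED by the union bound.


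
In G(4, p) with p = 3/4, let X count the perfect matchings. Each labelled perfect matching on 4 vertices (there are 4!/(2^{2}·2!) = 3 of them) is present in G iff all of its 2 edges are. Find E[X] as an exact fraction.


K_4 has 4!/(2^{2}·2!) = 3 labelled perfect matchings.
For each such perfect matching H, let X_H = 1 if all 2 edges of H are present in G. Then P[X_H = 1] = p^{2} = (3/4)^{2} = 9/16.
By linearity: E[X] = Σ_H E[X_H] = 3 · p^{2} = 3 · 9/16 = 27/16.
Numerically: E[X] ≈ 1.6875.

E[X] = 3 · (3/4)^{2} = 27/16 ≈ 1.6875.


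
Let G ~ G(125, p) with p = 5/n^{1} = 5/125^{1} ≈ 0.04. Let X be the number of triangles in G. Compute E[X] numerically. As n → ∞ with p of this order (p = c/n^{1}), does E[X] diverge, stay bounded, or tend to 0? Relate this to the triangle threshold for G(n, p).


Number of potential triangles: C(125, 3) = 317750.
Each occurs with probability p³ ≈ (0.04)³ ≈ 6.40000000e-05.
By linearity: E[X] = C(125, 3)·p³ ≈ 317750 · 6.40000000e-05 ≈ 20.336000.
Here α = 1, so p = 5/n is exactly at the triangle threshold p ~ 1/n. Asymptotically E[X] → c³/6 = 5³/6 = 125/6 ≈ 20.833333, a bounded constant. In this regime the triangle count is asymptotically Poisson(c³/6).

E[X] ≈ 20.336000; in regime p = Θ(1/n^{1}) E[X] stays bounded (at the triangle threshold p ~ 1/n).


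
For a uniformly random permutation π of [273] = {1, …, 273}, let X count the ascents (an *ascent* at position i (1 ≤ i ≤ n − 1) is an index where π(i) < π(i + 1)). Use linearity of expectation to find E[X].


Write X = Σ X_I over i = 1, …, 272, with X_I the indicator of one ascent.
There are 272 indicators.
For each fixed i, the pair (π(i), π(i+1)) is a uniformly random ordered pair of distinct values from {1, …, 273}; by symmetry P[π(i) < π(i+1)] = 1/2.
By linearity: E[X] = 272 · (1/2) = (273 − 1) · (1/2) = 136 ≈ 136.0000.

E[X] = 136 = 136.0000.


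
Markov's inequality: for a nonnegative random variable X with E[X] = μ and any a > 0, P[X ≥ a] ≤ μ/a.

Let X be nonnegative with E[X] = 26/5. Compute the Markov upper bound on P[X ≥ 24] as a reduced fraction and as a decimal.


μ = E[X] = 26/5, a = 24.
Markov: P[X ≥ 24] ≤ μ/a = (26/5)/24 = 13/60.
Numerically: ≈ 0.216667.
(Since a = 24 > μ = 5.200000, the bound 13/60 is < 1 and informative.)

P[X ≥ 24] ≤ 13/60 ≈ 0.216667.


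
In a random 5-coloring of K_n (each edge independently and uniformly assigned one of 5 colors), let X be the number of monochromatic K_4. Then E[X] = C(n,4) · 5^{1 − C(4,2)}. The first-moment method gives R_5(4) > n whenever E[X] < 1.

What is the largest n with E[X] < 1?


We need C(n, 4) · 5^{1 − 6} < 1, i.e. C(n, 4) < 5^{6 − 1} = 3125.
Check values of n near the boundary:
  n = 16: C(16, 4) = 1820; 1820 < 3125? YES
  n = 17: C(17, 4) = 2380; 2380 < 3125? YES
  n = 18: C(18, 4) = 3060; 3060 < 3125? YES
  n = 19: C(19, 4) = 3876; 3876 < 3125? NO
  n = 20: C(20, 4) = 4845; 4845 < 3125? NO
  n = 21: C(21, 4) = 5985; 5985 < 3125? NO
The largest n with C(n, 4) < 3125 is n = 18 (where E[X] = 612/625 ≈ 0.979200). Hence R_5(4) > 18, i.e. R_5(4) ≥ 19.

Largest n = 18; hence R_5(4) > 18.


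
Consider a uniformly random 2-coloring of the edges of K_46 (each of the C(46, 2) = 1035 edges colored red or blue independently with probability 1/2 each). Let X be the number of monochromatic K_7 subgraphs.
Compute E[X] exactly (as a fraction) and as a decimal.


Let X = Σ_S X_S over the C(46, 7) = 53524680 subsets S of size 7, where X_S = 1 if the K_7 on S is monochromatic.
For a fixed S, the K_7 on S has C(7, 2) = 21 edges. P[all 21 edges red] = (1/2)^21, and likewise for blue, so P[monochromatic] = 2·(1/2)^21 = 2^{1 − 21} = 1/1048576.
By linearity: E[X] = C(46, 7) · 2^{1 − 21} = 53524680 · 1/1048576 = 6690585/131072.
Numerically: E[X] ≈ 51.045.

E[X] = C(46,7)·2^(1−C(7,2)) = 6690585/131072 ≈ 51.045.


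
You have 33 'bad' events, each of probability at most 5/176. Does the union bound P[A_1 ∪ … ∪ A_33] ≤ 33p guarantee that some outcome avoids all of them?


Union bound: P[∪_{i=1}^{33} A_i] ≤ Σ_i P[A_i] ≤ 33·p = 33·(5/176) = 15/16.
Numerically: 15/16 ≈ 0.938.
Is 15/16 < 1? YES.
Since P[∪ A_i] ≤ 15/16 < 1, the complement has P[∩ A_i^c] ≥ 1 − 15/16 = 1/16 > 0, so some outcome avoids every A_i.

33·p = 15/16 ≈ 0.938; existence CERTIFIED by the union bound.


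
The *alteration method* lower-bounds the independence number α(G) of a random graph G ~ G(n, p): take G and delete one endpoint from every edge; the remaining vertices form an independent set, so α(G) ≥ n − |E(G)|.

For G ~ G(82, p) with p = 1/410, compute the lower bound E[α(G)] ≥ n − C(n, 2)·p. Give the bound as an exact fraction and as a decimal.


E[|E(G)|] = C(82, 2)·p = 3321 · (1/410) = 81/10.
E[α(G)] ≥ n − E[|E(G)|] = 82 − 81/10 = 739/10.
Numerically: ≈ 73.90000.
(This is only a lower bound; the true E[α(G)] may be larger.)

E[α(G)] ≥ 739/10 ≈ 73.90000.


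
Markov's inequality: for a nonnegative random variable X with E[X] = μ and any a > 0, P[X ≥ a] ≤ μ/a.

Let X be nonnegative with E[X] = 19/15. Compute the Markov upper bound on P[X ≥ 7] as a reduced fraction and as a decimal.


μ = E[X] = 19/15, a = 7.
Markov: P[X ≥ 7] ≤ μ/a = (19/15)/7 = 19/105.
Numerically: ≈ 0.181.
(Since a = 7 > μ = 1.267, the bound 19/105 is < 1 and informative.)

P[X ≥ 7] ≤ 19/105 ≈ 0.181.


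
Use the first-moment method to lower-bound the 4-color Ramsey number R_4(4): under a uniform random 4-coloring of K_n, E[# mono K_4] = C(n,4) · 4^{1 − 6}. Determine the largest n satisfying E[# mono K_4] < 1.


We need C(n, 4) · 4^{1 − 6} < 1, i.e. C(n, 4) < 4^{6 − 1} = 1024.
Check values of n near the boundary:
  n = 13: C(13, 4) = 715; 715 < 1024? YES
  n = 14: C(14, 4) = 1001; 1001 < 1024? YES
  n = 15: C(15, 4) = 1365; 1365 < 1024? NO
  n = 16: C(16, 4) = 1820; 1820 < 1024? NO
  n = 17: C(17, 4) = 2380; 2380 < 1024? NO
The largest n with C(n, 4) < 1024 is n = 14 (where E[X] = 1001/1024 ≈ 0.977539). Hence R_4(4) > 14, i.e. R_4(4) ≥ 15.

Largest n = 14; hence R_4(4) > 14.


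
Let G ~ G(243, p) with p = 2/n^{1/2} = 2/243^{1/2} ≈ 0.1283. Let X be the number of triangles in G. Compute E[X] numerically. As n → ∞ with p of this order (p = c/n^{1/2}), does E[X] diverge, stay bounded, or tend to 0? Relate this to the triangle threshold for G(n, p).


Number of potential triangles: C(243, 3) = 2362041.
Each occurs with probability p³ ≈ (0.1283)³ ≈ 2.111935e-03.
By linearity: E[X] = C(243, 3)·p³ ≈ 2362041 · 2.111935e-03 ≈ 4988.4774.
Since α = 1/2 < 1, p = c/n^{1/2} ≫ 1/n is above the triangle threshold p ~ 1/n. Asymptotically E[X] ~ (c³/6)·n^{3(1−α)} = (2³/6)·n^{1.5} → ∞; triangles are abundant w.h.p.

E[X] ≈ 4988.4774; in regime p = Θ(1/n^{1/2}) E[X] diverges (above the triangle threshold p ~ 1/n).


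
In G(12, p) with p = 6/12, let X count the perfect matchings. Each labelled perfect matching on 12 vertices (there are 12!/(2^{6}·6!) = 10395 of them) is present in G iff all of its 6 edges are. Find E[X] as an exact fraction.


K_12 has 12!/(2^{6}·6!) = 10395 labelled perfect matchings.
For each such perfect matching H, let X_H = 1 if all 6 edges of H are present in G. Then P[X_H = 1] = p^{6} = (1/2)^{6} = 1/64.
By linearity of expectation: E[X] = Σ_H E[X_H] = 10395 · p^{6} = 10395 · 1/64 = 10395/64.
Numerically: E[X] ≈ 162.422.

E[X] = 10395 · (1/2)^{6} = 10395/64 ≈ 162.422.


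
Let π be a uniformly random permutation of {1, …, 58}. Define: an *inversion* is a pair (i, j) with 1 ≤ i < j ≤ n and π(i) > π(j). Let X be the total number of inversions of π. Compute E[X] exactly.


Write X = Σ X_I over the C(58, 2) = 1653 pairs i < j, with X_I the indicator of one inversion.
There are 1653 indicators.
For each fixed pair i < j, the values π(i) and π(j) are two distinct elements of {1, …, 58} in uniformly random order; by symmetry P[π(i) > π(j)] = 1/2.
By linearity: E[X] = 1653 · (1/2) = C(58, 2) · (1/2) = 1653/2 = 1653/2 ≈ 826.50000.

E[X] = 1653/2 = 826.50000.


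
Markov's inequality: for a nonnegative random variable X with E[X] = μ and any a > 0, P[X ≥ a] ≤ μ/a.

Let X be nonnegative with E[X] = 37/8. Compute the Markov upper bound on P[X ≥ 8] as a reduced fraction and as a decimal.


μ = E[X] = 37/8, a = 8.
Markov: P[X ≥ 8] ≤ μ/a = (37/8)/8 = 37/64.
Numerically: ≈ 0.578125.
(Since a = 8 > μ = 4.625000, the bound 37/64 is < 1 and informative.)

P[X ≥ 8] ≤ 37/64 ≈ 0.578125.


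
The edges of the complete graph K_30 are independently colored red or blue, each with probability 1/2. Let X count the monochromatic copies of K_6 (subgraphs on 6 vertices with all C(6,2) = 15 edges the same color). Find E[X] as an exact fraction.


Let X = Σ_S X_S over the C(30, 6) = 593775 subsets S of size 6, where X_S = 1 if the K_6 on S is monochromatic.
For a fixed S, the K_6 on S has C(6, 2) = 15 edges. P[all 15 edges red] = (1/2)^15, and likewise for blue, so P[monochromatic] = 2·(1/2)^15 = 2^{1 − 15} = 1/16384.
By linearity: E[X] = C(30, 6) · 2^{1 − 15} = 593775 · 1/16384 = 593775/16384.
Numerically: E[X] ≈ 36.241.

E[X] = C(30,6)·2^(1−C(6,2)) = 593775/16384 ≈ 36.241.


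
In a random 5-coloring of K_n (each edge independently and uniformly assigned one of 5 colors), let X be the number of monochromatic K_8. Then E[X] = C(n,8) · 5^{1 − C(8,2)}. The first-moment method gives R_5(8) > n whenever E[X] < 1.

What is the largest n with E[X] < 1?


We need C(n, 8) · 5^{1 − 28} < 1, i.e. C(n, 8) < 5^{28 − 1} = 7450580596923828125.
Check values of n near the boundary:
  n = 860: C(860, 8) = 7182671140665308145; 7182671140665308145 < 7450580596923828125? YES
  n = 861: C(861, 8) = 7250034996615275865; 7250034996615275865 < 7450580596923828125? YES
  n = 862: C(862, 8) = 7317951015318931845; 7317951015318931845 < 7450580596923828125? YES
  n = 863: C(863, 8) = 7386423071602617757; 7386423071602617757 < 7450580596923828125? YES
  n = 864: C(864, 8) = 7455455062926006708; 7455455062926006708 < 7450580596923828125? NO
The largest n with C(n, 8) < 7450580596923828125 is n = 863 (where E[X] = 7386423071602617757/7450580596923828125 ≈ 0.9914). Hence R_5(8) > 863, i.e. R_5(8) ≥ 864.

Largest n = 863; hence R_5(8) > 863.


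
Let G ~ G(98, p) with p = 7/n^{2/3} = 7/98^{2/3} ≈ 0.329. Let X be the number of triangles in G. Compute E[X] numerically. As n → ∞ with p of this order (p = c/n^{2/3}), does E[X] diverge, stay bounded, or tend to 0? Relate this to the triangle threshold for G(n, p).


Number of potential triangles: C(98, 3) = 152096.
Each occurs with probability p³ ≈ (0.329)³ ≈ 3.57143e-02.
By linearity: E[X] = C(98, 3)·p³ ≈ 152096 · 3.57143e-02 ≈ 5432.000.
Since α = 2/3 < 1, p = c/n^{2/3} ≫ 1/n is above the triangle threshold p ~ 1/n. Asymptotically E[X] ~ (c³/6)·n^{3(1−α)} = (7³/6)·n^{1} → ∞; triangles are abundant w.h.p.

E[X] ≈ 5432.000; in regime p = Θ(1/n^{2/3}) E[X] diverges (above the triangle threshold p ~ 1/n).


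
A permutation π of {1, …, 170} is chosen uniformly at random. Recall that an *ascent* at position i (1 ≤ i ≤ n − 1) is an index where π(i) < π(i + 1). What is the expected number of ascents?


Write X = Σ X_I over i = 1, …, 169, with X_I the indicator of one ascent.
There are 169 indicators.
For each fixed i, the pair (π(i), π(i+1)) is a uniformly random ordered pair of distinct values from {1, …, 170}; by symmetry P[π(i) < π(i+1)] = 1/2.
By linearity: E[X] = 169 · (1/2) = (170 − 1) · (1/2) = 169/2 ≈ 84.500.

E[X] = 169/2 = 84.500.
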